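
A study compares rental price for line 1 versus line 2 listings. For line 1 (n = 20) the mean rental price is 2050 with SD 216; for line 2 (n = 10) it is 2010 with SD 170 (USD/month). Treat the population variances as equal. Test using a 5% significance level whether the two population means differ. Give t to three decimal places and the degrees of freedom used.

Let group 1 = line 1, group 2 = line 2. H0: μ_1 = μ_2; H1: μ_1 ≠ μ_2 (two-sample pooled-variance t-test, two-sided).
s_p² = [(20−1)·216² + (10−1)·170²]/(20+10−2) = 40948.7
t = (2050 − 2010)/√[40948.7·(1/20 + 1/10)] = 0.510
df = n₁ + n₂ − 2 = 28
Two-sided p-value ≈ 0.614
Since p ≈ 0.614 > α = 0.05, fail to reject H0; the data do not provide sufficient evidence against H0.

t = 0.510, df = 28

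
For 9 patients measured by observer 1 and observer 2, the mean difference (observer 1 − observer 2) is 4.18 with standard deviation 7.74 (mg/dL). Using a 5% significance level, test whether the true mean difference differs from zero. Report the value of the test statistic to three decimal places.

1.620

H0: μ_d = 0; H1: μ_d ≠ 0 (paired t-test on the differences, two-sided).
t = d̄/(s_d/√n) = 4.18/(7.74/√9) = 1.620
df = n − 1 = 8
Two-sided p-value ≈ 0.1439
Since p ≈ 0.1439 > α = 0.05, fail to reject H0; the evidence is not statistically significant.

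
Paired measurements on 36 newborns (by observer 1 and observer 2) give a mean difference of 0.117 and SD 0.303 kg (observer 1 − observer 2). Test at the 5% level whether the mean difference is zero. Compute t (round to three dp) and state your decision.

t = 2.317; reject H0

H0: μ_d = 0; H1: μ_d ≠ 0 (paired t-test on the differences, two-sided).
t = d̄/(s_d/√n) = 0.117/(0.303/√36) = 2.317
df = n − 1 = 35
Two-sided p-value ≈ 0.0265
Since p ≈ 0.0265 < α = 0.05, reject H0; the evidence is statistically significant.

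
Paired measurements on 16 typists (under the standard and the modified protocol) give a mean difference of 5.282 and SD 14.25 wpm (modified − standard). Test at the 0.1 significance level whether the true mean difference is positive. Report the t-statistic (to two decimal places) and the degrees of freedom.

H0: μ_d = 0; H1: μ_d > 0 (paired t-test on the differences, right-tailed).
t = d̄/(s_d/√n) = 5.282/(14.25/√16) = 1.48
df = n − 1 = 15
p-value = P(T ≥ 1.48) ≈ 0.079
Since p ≈ 0.079 < α = 0.1, reject H0; the evidence is statistically significant.

t = 1.48, df = 15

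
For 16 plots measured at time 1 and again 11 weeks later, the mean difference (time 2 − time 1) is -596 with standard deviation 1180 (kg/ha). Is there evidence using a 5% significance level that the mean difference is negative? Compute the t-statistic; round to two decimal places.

-2.02

H0: μ_d = 0; H1: μ_d < 0 (paired t-test on the differences, left-tailed).
t = d̄/(s_d/√n) = -596/(1180/√16) = -2.02
df = n − 1 = 15
p-value = P(T ≤ -2.02) ≈ 0.0308
Since p ≈ 0.0308 < α = 0.05, reject H0; the data support H1.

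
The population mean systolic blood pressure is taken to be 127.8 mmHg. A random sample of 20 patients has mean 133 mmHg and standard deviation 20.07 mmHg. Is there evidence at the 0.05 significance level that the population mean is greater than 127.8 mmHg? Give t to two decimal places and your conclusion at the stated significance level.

H0: μ = 127.8; H1: μ > 127.8 (one-sample t-test, right-tailed).
t = (x̄ − μ₀)/(s/√n) = (133 − 127.8)/(20.07/√20) = 1.16
df = n − 1 = 19
p-value = P(T ≥ 1.16) ≈ 0.1305
Since p ≈ 0.1305 > α = 0.05, fail to reject H0; the evidence is not statistically significant.

t = 1.16; fail to reject H0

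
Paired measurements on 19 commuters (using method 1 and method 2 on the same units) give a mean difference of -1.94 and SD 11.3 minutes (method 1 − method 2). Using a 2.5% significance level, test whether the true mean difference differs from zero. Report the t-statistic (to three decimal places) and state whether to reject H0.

H0: μ_d = 0; H1: μ_d ≠ 0 (paired t-test on the differences, two-sided).
t = d̄/(s_d/√n) = -1.94/(11.3/√19) = -0.748
df = n − 1 = 18
Two-sided p-value ≈ 0.464
Since p ≈ 0.464 > α = 0.025, fail to reject H0; the data do not provide sufficient evidence against H0.

t = -0.748; fail to reject H0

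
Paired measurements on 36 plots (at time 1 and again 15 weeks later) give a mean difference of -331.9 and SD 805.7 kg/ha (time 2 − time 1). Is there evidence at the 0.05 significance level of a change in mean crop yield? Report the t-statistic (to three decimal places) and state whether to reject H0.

H0: μ_d = 0; H1: μ_d ≠ 0 (paired t-test on the differences, two-sided).
t = d̄/(s_d/√n) = -331.9/(805.7/√36) = -2.472
df = n − 1 = 35
Two-sided p-value ≈ 0.0185
Since p ≈ 0.0185 < α = 0.05, reject H0; the evidence is statistically significant.

t = -2.472; reject H0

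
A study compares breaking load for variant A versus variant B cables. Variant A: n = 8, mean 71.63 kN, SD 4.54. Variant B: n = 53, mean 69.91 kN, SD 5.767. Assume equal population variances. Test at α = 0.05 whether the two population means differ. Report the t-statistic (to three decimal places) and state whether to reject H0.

Let group 1 = variant A, group 2 = variant B. H0: μ_1 = μ_2; H1: μ_1 ≠ μ_2 (two-sample pooled-variance t-test, two-sided).
s_p² = [(8−1)·4.54² + (53−1)·5.767²]/(8+53−2) = 31.7578
t = (71.63 − 69.91)/√[31.7578·(1/8 + 1/53)] = 0.805
df = n₁ + n₂ − 2 = 59
Two-sided p-value ≈ 0.424
Since p ≈ 0.424 > α = 0.05, fail to reject H0; the evidence is not statistically significant.

t = 0.805; fail to reject H0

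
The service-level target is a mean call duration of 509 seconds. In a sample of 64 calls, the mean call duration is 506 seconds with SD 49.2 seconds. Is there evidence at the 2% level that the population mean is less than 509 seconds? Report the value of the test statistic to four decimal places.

H0: μ = 509; H1: μ < 509 (one-sample t-test, left-tailed).
t = (x̄ − μ₀)/(s/√n) = (506 − 509)/(49.2/√64) = -0.4878
df = n − 1 = 63
p-value = P(T ≤ -0.4878) ≈ 0.314
Since p ≈ 0.314 > α = 0.02, fail to reject H0; the evidence is not statistically significant.

-0.4878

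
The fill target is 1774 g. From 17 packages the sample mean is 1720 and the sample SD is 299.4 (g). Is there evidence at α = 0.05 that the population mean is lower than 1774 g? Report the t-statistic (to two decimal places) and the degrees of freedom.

t = -0.74, df = 16

H0: μ = 1774; H1: μ < 1774 (one-sample t-test, left-tailed).
t = (x̄ − μ₀)/(s/√n) = (1720 − 1774)/(299.4/√17) = -0.74
df = n − 1 = 16
p-value = P(T ≤ -0.74) ≈ 0.2339
Since p ≈ 0.2339 > α = 0.05, fail to reject H0; the evidence is not statistically significant.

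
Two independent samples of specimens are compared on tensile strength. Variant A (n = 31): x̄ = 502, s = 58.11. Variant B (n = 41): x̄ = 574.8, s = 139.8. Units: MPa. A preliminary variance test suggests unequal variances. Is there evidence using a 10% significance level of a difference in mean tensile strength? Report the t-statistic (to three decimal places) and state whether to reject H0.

t = -3.008; reject H0

Let group 1 = variant A, group 2 = variant B. H0: μ_1 = μ_2; H1: μ_1 ≠ μ_2 (Welch's two-sample t-test, two-sided).
t = (x̄_1 − x̄_2)/√(s_1²/n_1 + s_2²/n_2) = (502 − 574.8)/√(58.11²/31 + 139.8²/41) = -3.008
Welch–Satterthwaite df ≈ 56.44
Two-sided p-value ≈ 0.0039
Since p ≈ 0.0039 < α = 0.1, reject H0; the evidence is statistically significant.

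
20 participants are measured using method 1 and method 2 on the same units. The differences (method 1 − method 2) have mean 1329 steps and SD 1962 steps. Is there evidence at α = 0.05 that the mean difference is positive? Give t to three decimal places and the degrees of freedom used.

H0: μ_d = 0; H1: μ_d > 0 (paired t-test on the differences, right-tailed).
t = d̄/(s_d/√n) = 1329/(1962/√20) = 3.029
df = n − 1 = 19
p-value = P(T ≥ 3.029) ≈ 0.003
Since p ≈ 0.003 < α = 0.05, reject H0; the data support H1.

t = 3.029, df = 19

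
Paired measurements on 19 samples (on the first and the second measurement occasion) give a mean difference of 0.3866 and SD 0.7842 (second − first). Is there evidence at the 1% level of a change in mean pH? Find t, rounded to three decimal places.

2.149

H0: μ_d = 0; H1: μ_d ≠ 0 (paired t-test on the differences, two-sided).
t = d̄/(s_d/√n) = 0.3866/(0.7842/√19) = 2.149
df = n − 1 = 18
Two-sided p-value ≈ 0.045
Since p ≈ 0.045 > α = 0.01, fail to reject H0; the evidence is not statistically significant.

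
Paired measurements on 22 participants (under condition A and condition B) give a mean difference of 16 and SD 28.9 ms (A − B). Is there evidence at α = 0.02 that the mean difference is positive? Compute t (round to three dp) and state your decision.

t = 2.597; reject H0

H0: μ_d = 0; H1: μ_d > 0 (paired t-test on the differences, right-tailed).
t = d̄/(s_d/√n) = 16/(28.9/√22) = 2.597
df = n − 1 = 21
p-value = P(T ≥ 2.597) ≈ 0.008
Since p ≈ 0.008 < α = 0.02, reject H0; the data support H1.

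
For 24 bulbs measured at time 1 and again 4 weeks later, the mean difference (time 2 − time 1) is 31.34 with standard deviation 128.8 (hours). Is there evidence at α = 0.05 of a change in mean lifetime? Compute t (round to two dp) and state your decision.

t = 1.19; fail to reject H0

H0: μ_d = 0; H1: μ_d ≠ 0 (paired t-test on the differences, two-sided).
t = d̄/(s_d/√n) = 31.34/(128.8/√24) = 1.19
df = n − 1 = 23
Two-sided p-value ≈ 0.2454
Since p ≈ 0.2454 > α = 0.05, fail to reject H0; the data do not provide sufficient evidence against H0.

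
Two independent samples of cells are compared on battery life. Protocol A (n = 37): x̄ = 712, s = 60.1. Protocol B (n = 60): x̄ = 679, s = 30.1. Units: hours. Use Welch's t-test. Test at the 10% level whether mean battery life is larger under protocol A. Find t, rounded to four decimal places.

Let group 1 = protocol A, group 2 = protocol B. H0: μ_1 = μ_2; H1: μ_1 > μ_2 (Welch's two-sample t-test, right-tailed).
t = (x̄_1 − x̄_2)/√(s_1²/n_1 + s_2²/n_2) = (712 − 679)/√(60.1²/37 + 30.1²/60) = 3.1082
Welch–Satterthwaite df ≈ 47.31
p-value = P(T ≥ 3.1082) ≈ 0.0016
Since p ≈ 0.0016 < α = 0.1, reject H0; the evidence is statistically significant.

3.1082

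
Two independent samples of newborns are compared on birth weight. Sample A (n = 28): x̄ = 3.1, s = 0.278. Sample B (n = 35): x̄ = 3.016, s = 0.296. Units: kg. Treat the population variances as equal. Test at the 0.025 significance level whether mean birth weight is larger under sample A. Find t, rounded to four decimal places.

1.1497

Let group 1 = sample A, group 2 = sample B. H0: μ_1 = μ_2; H1: μ_1 > μ_2 (two-sample pooled-variance t-test, right-tailed).
s_p² = [(28−1)·0.278² + (35−1)·0.296²]/(28+35−2) = 0.0830428
t = (3.1 − 3.016)/√[0.0830428·(1/28 + 1/35)] = 1.1497
df = n₁ + n₂ − 2 = 61
p-value = P(T ≥ 1.1497) ≈ 0.1274
Since p ≈ 0.1274 > α = 0.025, fail to reject H0; the evidence is not statistically significant.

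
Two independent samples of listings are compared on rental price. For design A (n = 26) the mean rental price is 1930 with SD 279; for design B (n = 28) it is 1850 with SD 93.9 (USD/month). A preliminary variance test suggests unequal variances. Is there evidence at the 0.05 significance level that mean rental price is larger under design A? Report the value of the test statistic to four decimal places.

1.3908

Let group 1 = design A, group 2 = design B. H0: μ_1 = μ_2; H1: μ_1 > μ_2 (Welch's two-sample t-test, right-tailed).
t = (x̄_1 − x̄_2)/√(s_1²/n_1 + s_2²/n_2) = (1930 − 1850)/√(279²/26 + 93.9²/28) = 1.3908
Welch–Satterthwaite df ≈ 30.23
p-value = P(T ≥ 1.3908) ≈ 0.0872
Since p ≈ 0.0872 > α = 0.05, fail to reject H0; the evidence is not statistically significant.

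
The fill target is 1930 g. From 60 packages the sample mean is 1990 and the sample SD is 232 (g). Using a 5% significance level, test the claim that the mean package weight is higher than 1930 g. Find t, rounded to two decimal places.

2.00

H0: μ = 1930; H1: μ > 1930 (one-sample t-test, right-tailed).
t = (x̄ − μ₀)/(s/√n) = (1990 − 1930)/(232/√60) = 2.00
df = n − 1 = 59
p-value = P(T ≥ 2.00) ≈ 0.025
Since p ≈ 0.025 < α = 0.05, reject H0; the data support H1.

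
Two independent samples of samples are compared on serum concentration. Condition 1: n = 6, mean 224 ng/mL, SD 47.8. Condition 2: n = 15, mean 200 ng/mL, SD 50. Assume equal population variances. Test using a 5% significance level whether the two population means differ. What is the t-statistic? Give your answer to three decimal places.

Let group 1 = condition 1, group 2 = condition 2. H0: μ_1 = μ_2; H1: μ_1 ≠ μ_2 (two-sample pooled-variance t-test, two-sided).
s_p² = [(6−1)·47.8² + (15−1)·50²]/(6+15−2) = 2443.38
t = (224 − 200)/√[2443.38·(1/6 + 1/15)] = 1.005
df = n₁ + n₂ − 2 = 19
Two-sided p-value ≈ 0.327
Since p ≈ 0.327 > α = 0.05, fail to reject H0; the data do not provide sufficient evidence against H0.

1.005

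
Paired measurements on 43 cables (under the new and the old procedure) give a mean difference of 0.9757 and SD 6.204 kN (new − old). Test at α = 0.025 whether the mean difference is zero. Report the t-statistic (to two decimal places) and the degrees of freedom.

t = 1.03, df = 42

H0: μ_d = 0; H1: μ_d ≠ 0 (paired t-test on the differences, two-sided).
t = d̄/(s_d/√n) = 0.9757/(6.204/√43) = 1.03
df = n − 1 = 42
Two-sided p-value ≈ 0.308
Since p ≈ 0.308 > α = 0.025, fail to reject H0; the evidence is not statistically significant.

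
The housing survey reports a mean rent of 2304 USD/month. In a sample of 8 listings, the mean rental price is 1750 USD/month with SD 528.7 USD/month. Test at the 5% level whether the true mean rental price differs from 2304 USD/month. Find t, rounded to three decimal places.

-2.964

H0: μ = 2304; H1: μ ≠ 2304 (one-sample t-test, two-sided).
t = (x̄ − μ₀)/(s/√n) = (1750 − 2304)/(528.7/√8) = -2.964
df = n − 1 = 7
Two-sided p-value ≈ 0.0210
Since p ≈ 0.0210 < α = 0.05, reject H0; the data support H1.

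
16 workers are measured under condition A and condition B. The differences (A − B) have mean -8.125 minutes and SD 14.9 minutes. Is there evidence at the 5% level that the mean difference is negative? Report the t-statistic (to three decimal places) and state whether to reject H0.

t = -2.181; reject H0

H0: μ_d = 0; H1: μ_d < 0 (paired t-test on the differences, left-tailed).
t = d̄/(s_d/√n) = -8.125/(14.9/√16) = -2.181
df = n − 1 = 15
p-value = P(T ≤ -2.181) ≈ 0.0227
Since p ≈ 0.0227 < α = 0.05, reject H0; the evidence is statistically significant.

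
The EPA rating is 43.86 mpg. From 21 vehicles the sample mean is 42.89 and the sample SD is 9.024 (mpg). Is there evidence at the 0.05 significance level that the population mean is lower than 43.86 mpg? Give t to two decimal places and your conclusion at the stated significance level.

t = -0.49; fail to reject H0

H0: μ = 43.86; H1: μ < 43.86 (one-sample t-test, left-tailed).
t = (x̄ − μ₀)/(s/√n) = (42.89 − 43.86)/(9.024/√21) = -0.49
df = n − 1 = 20
p-value = P(T ≤ -0.49) ≈ 0.3138
Since p ≈ 0.3138 > α = 0.05, fail to reject H0; the evidence is not statistically significant.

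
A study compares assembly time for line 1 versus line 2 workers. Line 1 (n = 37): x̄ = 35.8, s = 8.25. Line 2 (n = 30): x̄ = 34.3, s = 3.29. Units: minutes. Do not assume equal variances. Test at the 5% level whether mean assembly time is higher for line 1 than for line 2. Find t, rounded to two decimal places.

1.01

Let group 1 = line 1, group 2 = line 2. H0: μ_1 = μ_2; H1: μ_1 > μ_2 (Welch's two-sample t-test, right-tailed).
t = (x̄_1 − x̄_2)/√(s_1²/n_1 + s_2²/n_2) = (35.8 − 34.3)/√(8.25²/37 + 3.29²/30) = 1.01
Welch–Satterthwaite df ≈ 49.16
p-value = P(T ≥ 1.01) ≈ 0.1584
Since p ≈ 0.1584 > α = 0.05, fail to reject H0; the evidence is not statistically significant.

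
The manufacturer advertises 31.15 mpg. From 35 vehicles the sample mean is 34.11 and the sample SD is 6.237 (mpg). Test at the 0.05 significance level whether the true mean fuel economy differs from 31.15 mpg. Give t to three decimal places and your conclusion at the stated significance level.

t = 2.808; reject H0

H0: μ = 31.15; H1: μ ≠ 31.15 (one-sample t-test, two-sided).
t = (x̄ − μ₀)/(s/√n) = (34.11 − 31.15)/(6.237/√35) = 2.808
df = n − 1 = 34
Two-sided p-value ≈ 0.0082
Since p ≈ 0.0082 < α = 0.05, reject H0; the data support H1.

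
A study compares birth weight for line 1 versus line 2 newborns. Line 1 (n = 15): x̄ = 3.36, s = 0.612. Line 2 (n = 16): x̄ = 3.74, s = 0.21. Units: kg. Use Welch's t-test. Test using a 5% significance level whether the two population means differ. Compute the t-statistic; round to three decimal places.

-2.282

Let group 1 = line 1, group 2 = line 2. H0: μ_1 = μ_2; H1: μ_1 ≠ μ_2 (Welch's two-sample t-test, two-sided).
t = (x̄_1 − x̄_2)/√(s_1²/n_1 + s_2²/n_2) = (3.36 − 3.74)/√(0.612²/15 + 0.21²/16) = -2.282
Welch–Satterthwaite df ≈ 17.07
Two-sided p-value ≈ 0.0356
Since p ≈ 0.0356 < α = 0.05, reject H0; the evidence is statistically significant.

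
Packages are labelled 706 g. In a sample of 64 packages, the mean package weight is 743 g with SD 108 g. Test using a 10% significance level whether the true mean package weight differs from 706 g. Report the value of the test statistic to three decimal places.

2.741

H0: μ = 706; H1: μ ≠ 706 (one-sample t-test, two-sided).
t = (x̄ − μ₀)/(s/√n) = (743 − 706)/(108/√64) = 2.741
df = n − 1 = 63
Two-sided p-value ≈ 0.0080
Since p ≈ 0.0080 < α = 0.1, reject H0; the evidence is statistically significant.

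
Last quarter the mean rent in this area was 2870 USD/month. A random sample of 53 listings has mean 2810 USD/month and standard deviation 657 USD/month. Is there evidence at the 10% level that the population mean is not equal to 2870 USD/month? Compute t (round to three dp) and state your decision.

t = -0.665; fail to reject H0

H0: μ = 2870; H1: μ ≠ 2870 (one-sample t-test, two-sided).
t = (x̄ − μ₀)/(s/√n) = (2810 − 2870)/(657/√53) = -0.665
df = n − 1 = 52
Two-sided p-value ≈ 0.5091
Since p ≈ 0.5091 > α = 0.1, fail to reject H0; the data do not provide sufficient evidence against H0.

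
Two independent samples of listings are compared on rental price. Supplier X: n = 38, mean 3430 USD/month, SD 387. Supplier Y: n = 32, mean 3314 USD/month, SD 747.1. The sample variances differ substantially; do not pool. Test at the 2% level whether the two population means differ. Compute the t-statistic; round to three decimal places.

0.793

Let group 1 = supplier X, group 2 = supplier Y. H0: μ_1 = μ_2; H1: μ_1 ≠ μ_2 (Welch's two-sample t-test, two-sided).
t = (x̄_1 − x̄_2)/√(s_1²/n_1 + s_2²/n_2) = (3430 − 3314)/√(387²/38 + 747.1²/32) = 0.793
Welch–Satterthwaite df ≈ 44.68
Two-sided p-value ≈ 0.432
Since p ≈ 0.432 > α = 0.02, fail to reject H0; the data do not provide sufficient evidence against H0.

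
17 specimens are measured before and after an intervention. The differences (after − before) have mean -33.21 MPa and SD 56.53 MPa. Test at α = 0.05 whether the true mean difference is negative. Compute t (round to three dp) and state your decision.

H0: μ_d = 0; H1: μ_d < 0 (paired t-test on the differences, left-tailed).
t = d̄/(s_d/√n) = -33.21/(56.53/√17) = -2.422
df = n − 1 = 16
p-value = P(T ≤ -2.422) ≈ 0.0138
Since p ≈ 0.0138 < α = 0.05, reject H0; the evidence is statistically significant.

t = -2.422; reject H0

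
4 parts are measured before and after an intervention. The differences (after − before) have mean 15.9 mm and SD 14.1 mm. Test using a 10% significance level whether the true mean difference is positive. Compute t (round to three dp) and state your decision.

t = 2.255; reject H0

H0: μ_d = 0; H1: μ_d > 0 (paired t-test on the differences, right-tailed).
t = d̄/(s_d/√n) = 15.9/(14.1/√4) = 2.255
df = n − 1 = 3
p-value = P(T ≥ 2.255) ≈ 0.0547
Since p ≈ 0.0547 < α = 0.1, reject H0; the evidence is statistically significant.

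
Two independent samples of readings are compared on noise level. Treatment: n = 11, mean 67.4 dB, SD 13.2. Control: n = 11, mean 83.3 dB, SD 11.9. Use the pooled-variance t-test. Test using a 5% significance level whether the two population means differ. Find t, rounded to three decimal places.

Let group 1 = treatment, group 2 = control. H0: μ_1 = μ_2; H1: μ_1 ≠ μ_2 (two-sample pooled-variance t-test, two-sided).
s_p² = [(11−1)·13.2² + (11−1)·11.9²]/(11+11−2) = 157.925
t = (67.4 − 83.3)/√[157.925·(1/11 + 1/11)] = -2.967
df = n₁ + n₂ − 2 = 20
Two-sided p-value ≈ 0.0076
Since p ≈ 0.0076 < α = 0.05, reject H0; the data support H1.

-2.967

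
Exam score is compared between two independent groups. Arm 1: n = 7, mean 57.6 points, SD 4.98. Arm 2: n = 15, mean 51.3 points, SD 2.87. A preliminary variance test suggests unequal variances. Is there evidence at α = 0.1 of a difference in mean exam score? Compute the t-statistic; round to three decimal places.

3.114

Let group 1 = arm 1, group 2 = arm 2. H0: μ_1 = μ_2; H1: μ_1 ≠ μ_2 (Welch's two-sample t-test, two-sided).
t = (x̄_1 − x̄_2)/√(s_1²/n_1 + s_2²/n_2) = (57.6 − 51.3)/√(4.98²/7 + 2.87²/15) = 3.114
Welch–Satterthwaite df ≈ 7.92
Two-sided p-value ≈ 0.0145
Since p ≈ 0.0145 < α = 0.1, reject H0; the data support H1.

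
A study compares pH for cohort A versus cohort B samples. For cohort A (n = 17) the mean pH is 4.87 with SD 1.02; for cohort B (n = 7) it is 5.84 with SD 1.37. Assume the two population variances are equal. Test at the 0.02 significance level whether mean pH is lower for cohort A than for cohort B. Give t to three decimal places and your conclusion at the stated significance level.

Let group 1 = cohort A, group 2 = cohort B. H0: μ_1 = μ_2; H1: μ_1 < μ_2 (two-sample pooled-variance t-test, left-tailed).
s_p² = [(17−1)·1.02² + (7−1)·1.37²]/(17+7−2) = 1.26854
t = (4.87 − 5.84)/√[1.26854·(1/17 + 1/7)] = -1.918
df = n₁ + n₂ − 2 = 22
p-value = P(T ≤ -1.918) ≈ 0.034
Since p ≈ 0.034 > α = 0.02, fail to reject H0; the evidence is not statistically significant.

t = -1.918; fail to reject H0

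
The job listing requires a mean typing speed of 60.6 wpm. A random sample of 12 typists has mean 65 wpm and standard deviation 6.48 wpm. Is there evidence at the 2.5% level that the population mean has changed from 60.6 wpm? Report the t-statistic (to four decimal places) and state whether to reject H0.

H0: μ = 60.6; H1: μ ≠ 60.6 (one-sample t-test, two-sided).
t = (x̄ − μ₀)/(s/√n) = (65 − 60.6)/(6.48/√12) = 2.3522
df = n − 1 = 11
Two-sided p-value ≈ 0.0383
Since p ≈ 0.0383 > α = 0.025, fail to reject H0; the evidence is not statistically significant.

t = 2.3522; fail to reject H0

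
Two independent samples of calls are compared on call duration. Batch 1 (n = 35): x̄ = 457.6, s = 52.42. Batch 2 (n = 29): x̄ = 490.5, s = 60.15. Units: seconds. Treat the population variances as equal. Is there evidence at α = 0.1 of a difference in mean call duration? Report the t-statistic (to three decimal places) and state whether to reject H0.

Let group 1 = batch 1, group 2 = batch 2. H0: μ_1 = μ_2; H1: μ_1 ≠ μ_2 (two-sample pooled-variance t-test, two-sided).
s_p² = [(35−1)·52.42² + (29−1)·60.15²]/(35+29−2) = 3140.83
t = (457.6 − 490.5)/√[3140.83·(1/35 + 1/29)] = -2.338
df = n₁ + n₂ − 2 = 62
Two-sided p-value ≈ 0.023
Since p ≈ 0.023 < α = 0.1, reject H0; the evidence is statistically significant.

t = -2.338; reject H0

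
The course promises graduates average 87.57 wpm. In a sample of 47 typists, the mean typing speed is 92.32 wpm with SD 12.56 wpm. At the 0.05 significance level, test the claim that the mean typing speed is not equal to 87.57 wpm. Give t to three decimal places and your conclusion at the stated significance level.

t = 2.593; reject H0

H0: μ = 87.57; H1: μ ≠ 87.57 (one-sample t-test, two-sided).
t = (x̄ − μ₀)/(s/√n) = (92.32 − 87.57)/(12.56/√47) = 2.593
df = n − 1 = 46
Two-sided p-value ≈ 0.013
Since p ≈ 0.013 < α = 0.05, reject H0; the evidence is statistically significant.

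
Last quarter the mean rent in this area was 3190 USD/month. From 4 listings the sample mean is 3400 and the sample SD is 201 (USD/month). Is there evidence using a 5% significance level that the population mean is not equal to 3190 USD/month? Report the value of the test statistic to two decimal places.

2.09

H0: μ = 3190; H1: μ ≠ 3190 (one-sample t-test, two-sided).
t = (x̄ − μ₀)/(s/√n) = (3400 − 3190)/(201/√4) = 2.09
df = n − 1 = 3
Two-sided p-value ≈ 0.128
Since p ≈ 0.128 > α = 0.05, fail to reject H0; the data do not provide sufficient evidence against H0.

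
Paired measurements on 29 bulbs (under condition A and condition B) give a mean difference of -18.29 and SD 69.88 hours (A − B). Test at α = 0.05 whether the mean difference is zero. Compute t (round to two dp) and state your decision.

H0: μ_d = 0; H1: μ_d ≠ 0 (paired t-test on the differences, two-sided).
t = d̄/(s_d/√n) = -18.29/(69.88/√29) = -1.41
df = n − 1 = 28
Two-sided p-value ≈ 0.170
Since p ≈ 0.170 > α = 0.05, fail to reject H0; the evidence is not statistically significant.

t = -1.41; fail to reject H0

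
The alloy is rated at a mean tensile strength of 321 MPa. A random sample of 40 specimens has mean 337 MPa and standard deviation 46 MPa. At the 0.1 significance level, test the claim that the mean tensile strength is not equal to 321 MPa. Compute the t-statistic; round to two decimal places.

H0: μ = 321; H1: μ ≠ 321 (one-sample t-test, two-sided).
t = (x̄ − μ₀)/(s/√n) = (337 − 321)/(46/√40) = 2.20
df = n − 1 = 39
Two-sided p-value ≈ 0.034
Since p ≈ 0.034 < α = 0.1, reject H0; the evidence is statistically significant.

2.20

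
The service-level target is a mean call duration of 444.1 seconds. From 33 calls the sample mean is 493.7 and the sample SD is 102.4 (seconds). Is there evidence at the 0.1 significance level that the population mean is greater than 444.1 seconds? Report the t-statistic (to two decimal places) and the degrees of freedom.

t = 2.78, df = 32

H0: μ = 444.1; H1: μ > 444.1 (one-sample t-test, right-tailed).
t = (x̄ − μ₀)/(s/√n) = (493.7 − 444.1)/(102.4/√33) = 2.78
df = n − 1 = 32
p-value = P(T ≥ 2.78) ≈ 0.0045
Since p ≈ 0.0045 < α = 0.1, reject H0; the evidence is statistically significant.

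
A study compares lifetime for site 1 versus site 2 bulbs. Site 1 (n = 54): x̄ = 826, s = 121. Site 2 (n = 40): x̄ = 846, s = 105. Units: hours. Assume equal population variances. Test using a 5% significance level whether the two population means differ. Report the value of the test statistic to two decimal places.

Let group 1 = site 1, group 2 = site 2. H0: μ_1 = μ_2; H1: μ_1 ≠ μ_2 (two-sample pooled-variance t-test, two-sided).
s_p² = [(54−1)·121² + (40−1)·105²]/(54+40−2) = 13108.1
t = (826 − 846)/√[13108.1·(1/54 + 1/40)] = -0.84
df = n₁ + n₂ − 2 = 92
Two-sided p-value ≈ 0.4045
Since p ≈ 0.4045 > α = 0.05, fail to reject H0; the evidence is not statistically significant.

-0.84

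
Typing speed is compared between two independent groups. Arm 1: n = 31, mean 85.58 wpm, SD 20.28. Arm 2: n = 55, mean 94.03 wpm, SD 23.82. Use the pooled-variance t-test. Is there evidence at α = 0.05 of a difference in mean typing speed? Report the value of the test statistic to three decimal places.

-1.663

Let group 1 = arm 1, group 2 = arm 2. H0: μ_1 = μ_2; H1: μ_1 ≠ μ_2 (two-sample pooled-variance t-test, two-sided).
s_p² = [(31−1)·20.28² + (55−1)·23.82²]/(31+55−2) = 511.637
t = (85.58 − 94.03)/√[511.637·(1/31 + 1/55)] = -1.663
df = n₁ + n₂ − 2 = 84
Two-sided p-value ≈ 0.100
Since p ≈ 0.100 > α = 0.05, fail to reject H0; the data do not provide sufficient evidence against H0.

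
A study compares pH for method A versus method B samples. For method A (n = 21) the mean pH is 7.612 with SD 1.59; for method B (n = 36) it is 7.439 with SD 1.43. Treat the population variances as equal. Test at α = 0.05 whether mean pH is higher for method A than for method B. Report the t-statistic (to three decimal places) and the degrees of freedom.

t = 0.423, df = 55

Let group 1 = method A, group 2 = method B. H0: μ_1 = μ_2; H1: μ_1 > μ_2 (two-sample pooled-variance t-test, right-tailed).
s_p² = [(21−1)·1.59² + (36−1)·1.43²]/(21+36−2) = 2.22061
t = (7.612 − 7.439)/√[2.22061·(1/21 + 1/36)] = 0.423
df = n₁ + n₂ − 2 = 55
p-value = P(T ≥ 0.423) ≈ 0.3370
Since p ≈ 0.3370 > α = 0.05, fail to reject H0; the data do not provide sufficient evidence against H0.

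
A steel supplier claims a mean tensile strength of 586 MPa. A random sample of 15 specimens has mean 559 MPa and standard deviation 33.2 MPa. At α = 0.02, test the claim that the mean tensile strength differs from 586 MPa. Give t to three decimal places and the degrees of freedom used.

H0: μ = 586; H1: μ ≠ 586 (one-sample t-test, two-sided).
t = (x̄ − μ₀)/(s/√n) = (559 − 586)/(33.2/√15) = -3.150
df = n − 1 = 14
Two-sided p-value ≈ 0.0071
Since p ≈ 0.0071 < α = 0.02, reject H0; the data support H1.

t = -3.150, df = 14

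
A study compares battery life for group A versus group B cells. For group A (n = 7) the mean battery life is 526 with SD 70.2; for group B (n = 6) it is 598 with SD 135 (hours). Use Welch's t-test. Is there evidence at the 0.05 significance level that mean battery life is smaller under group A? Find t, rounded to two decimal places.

Let group 1 = group A, group 2 = group B. H0: μ_1 = μ_2; H1: μ_1 < μ_2 (Welch's two-sample t-test, left-tailed).
t = (x̄_1 − x̄_2)/√(s_1²/n_1 + s_2²/n_2) = (526 − 598)/√(70.2²/7 + 135²/6) = -1.18
Welch–Satterthwaite df ≈ 7.26
p-value = P(T ≤ -1.18) ≈ 0.138
Since p ≈ 0.138 > α = 0.05, fail to reject H0; the evidence is not statistically significant.

-1.18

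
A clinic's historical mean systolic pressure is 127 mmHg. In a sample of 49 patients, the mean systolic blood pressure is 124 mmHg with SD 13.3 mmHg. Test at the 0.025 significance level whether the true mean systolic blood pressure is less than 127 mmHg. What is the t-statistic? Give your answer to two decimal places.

H0: μ = 127; H1: μ < 127 (one-sample t-test, left-tailed).
t = (x̄ − μ₀)/(s/√n) = (124 − 127)/(13.3/√49) = -1.58
df = n − 1 = 48
p-value = P(T ≤ -1.58) ≈ 0.0605
Since p ≈ 0.0605 > α = 0.025, fail to reject H0; the data do not provide sufficient evidence against H0.

-1.58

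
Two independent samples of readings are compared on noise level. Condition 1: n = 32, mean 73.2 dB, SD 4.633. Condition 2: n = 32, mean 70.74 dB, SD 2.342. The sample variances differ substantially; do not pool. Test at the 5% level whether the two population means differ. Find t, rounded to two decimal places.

Let group 1 = condition 1, group 2 = condition 2. H0: μ_1 = μ_2; H1: μ_1 ≠ μ_2 (Welch's two-sample t-test, two-sided).
t = (x̄_1 − x̄_2)/√(s_1²/n_1 + s_2²/n_2) = (73.2 − 70.74)/√(4.633²/32 + 2.342²/32) = 2.68
Welch–Satterthwaite df ≈ 45.87
Two-sided p-value ≈ 0.0102
Since p ≈ 0.0102 < α = 0.05, reject H0; the evidence is statistically significant.

2.68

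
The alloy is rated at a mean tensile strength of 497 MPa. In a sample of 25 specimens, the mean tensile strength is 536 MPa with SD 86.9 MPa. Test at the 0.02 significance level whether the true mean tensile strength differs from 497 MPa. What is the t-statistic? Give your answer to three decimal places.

2.244

H0: μ = 497; H1: μ ≠ 497 (one-sample t-test, two-sided).
t = (x̄ − μ₀)/(s/√n) = (536 − 497)/(86.9/√25) = 2.244
df = n − 1 = 24
Two-sided p-value ≈ 0.0343
Since p ≈ 0.0343 > α = 0.02, fail to reject H0; the evidence is not statistically significant.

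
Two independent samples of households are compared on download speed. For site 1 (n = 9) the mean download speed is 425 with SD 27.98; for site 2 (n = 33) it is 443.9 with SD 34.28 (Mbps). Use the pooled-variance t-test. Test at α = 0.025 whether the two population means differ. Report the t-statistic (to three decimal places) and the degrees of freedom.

Let group 1 = site 1, group 2 = site 2. H0: μ_1 = μ_2; H1: μ_1 ≠ μ_2 (two-sample pooled-variance t-test, two-sided).
s_p² = [(9−1)·27.98² + (33−1)·34.28²]/(9+33−2) = 1096.67
t = (425 − 443.9)/√[1096.67·(1/9 + 1/33)] = -1.518
df = n₁ + n₂ − 2 = 40
Two-sided p-value ≈ 0.1370
Since p ≈ 0.1370 > α = 0.025, fail to reject H0; the data do not provide sufficient evidence against H0.

t = -1.518, df = 40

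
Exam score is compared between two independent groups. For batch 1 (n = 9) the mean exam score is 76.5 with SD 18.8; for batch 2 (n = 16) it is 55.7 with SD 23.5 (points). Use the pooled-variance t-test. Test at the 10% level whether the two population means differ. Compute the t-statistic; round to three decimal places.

2.271

Let group 1 = batch 1, group 2 = batch 2. H0: μ_1 = μ_2; H1: μ_1 ≠ μ_2 (two-sample pooled-variance t-test, two-sided).
s_p² = [(9−1)·18.8² + (16−1)·23.5²]/(9+16−2) = 483.099
t = (76.5 − 55.7)/√[483.099·(1/9 + 1/16)] = 2.271
df = n₁ + n₂ − 2 = 23
Two-sided p-value ≈ 0.033
Since p ≈ 0.033 < α = 0.1, reject H0; the evidence is statistically significant.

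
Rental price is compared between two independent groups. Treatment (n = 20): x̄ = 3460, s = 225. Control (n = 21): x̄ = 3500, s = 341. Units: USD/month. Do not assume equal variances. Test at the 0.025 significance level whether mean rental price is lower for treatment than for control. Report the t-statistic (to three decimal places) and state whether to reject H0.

Let group 1 = treatment, group 2 = control. H0: μ_1 = μ_2; H1: μ_1 < μ_2 (Welch's two-sample t-test, left-tailed).
t = (x̄_1 − x̄_2)/√(s_1²/n_1 + s_2²/n_2) = (3460 − 3500)/√(225²/20 + 341²/21) = -0.445
Welch–Satterthwaite df ≈ 34.81
p-value = P(T ≤ -0.445) ≈ 0.3294
Since p ≈ 0.3294 > α = 0.025, fail to reject H0; the data do not provide sufficient evidence against H0.

t = -0.445; fail to reject H0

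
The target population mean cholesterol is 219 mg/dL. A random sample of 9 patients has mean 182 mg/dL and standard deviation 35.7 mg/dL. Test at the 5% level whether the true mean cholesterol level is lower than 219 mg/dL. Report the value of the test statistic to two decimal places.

H0: μ = 219; H1: μ < 219 (one-sample t-test, left-tailed).
t = (x̄ − μ₀)/(s/√n) = (182 − 219)/(35.7/√9) = -3.11
df = n − 1 = 8
p-value = P(T ≤ -3.11) ≈ 0.0072
Since p ≈ 0.0072 < α = 0.05, reject H0; the evidence is statistically significant.

-3.11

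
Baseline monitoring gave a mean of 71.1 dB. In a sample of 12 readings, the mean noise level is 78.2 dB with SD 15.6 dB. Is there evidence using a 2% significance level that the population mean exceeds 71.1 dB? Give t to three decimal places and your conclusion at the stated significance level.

t = 1.577; fail to reject H0

H0: μ = 71.1; H1: μ > 71.1 (one-sample t-test, right-tailed).
t = (x̄ − μ₀)/(s/√n) = (78.2 − 71.1)/(15.6/√12) = 1.577
df = n − 1 = 11
p-value = P(T ≥ 1.577) ≈ 0.072
Since p ≈ 0.072 > α = 0.02, fail to reject H0; the evidence is not statistically significant.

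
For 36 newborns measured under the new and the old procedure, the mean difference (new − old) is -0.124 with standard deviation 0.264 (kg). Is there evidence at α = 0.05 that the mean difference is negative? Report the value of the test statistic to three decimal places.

-2.818

H0: μ_d = 0; H1: μ_d < 0 (paired t-test on the differences, left-tailed).
t = d̄/(s_d/√n) = -0.124/(0.264/√36) = -2.818
df = n − 1 = 35
p-value = P(T ≤ -2.818) ≈ 0.004
Since p ≈ 0.004 < α = 0.05, reject H0; the data support H1.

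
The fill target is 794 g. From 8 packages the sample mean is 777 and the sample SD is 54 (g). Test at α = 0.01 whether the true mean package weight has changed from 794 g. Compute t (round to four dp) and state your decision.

H0: μ = 794; H1: μ ≠ 794 (one-sample t-test, two-sided).
t = (x̄ − μ₀)/(s/√n) = (777 − 794)/(54/√8) = -0.8904
df = n − 1 = 7
Two-sided p-value ≈ 0.403
Since p ≈ 0.403 > α = 0.01, fail to reject H0; the evidence is not statistically significant.

t = -0.8904; fail to reject H0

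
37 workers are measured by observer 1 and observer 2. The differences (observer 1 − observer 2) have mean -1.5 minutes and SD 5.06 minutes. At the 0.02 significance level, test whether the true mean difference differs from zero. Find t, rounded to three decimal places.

-1.803

H0: μ_d = 0; H1: μ_d ≠ 0 (paired t-test on the differences, two-sided).
t = d̄/(s_d/√n) = -1.5/(5.06/√37) = -1.803
df = n − 1 = 36
Two-sided p-value ≈ 0.0797
Since p ≈ 0.0797 > α = 0.02, fail to reject H0; the data do not provide sufficient evidence against H0.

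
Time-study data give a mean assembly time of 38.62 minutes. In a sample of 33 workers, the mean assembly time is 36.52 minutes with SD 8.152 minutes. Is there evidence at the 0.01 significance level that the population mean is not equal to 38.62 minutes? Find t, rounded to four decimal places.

-1.4798

H0: μ = 38.62; H1: μ ≠ 38.62 (one-sample t-test, two-sided).
t = (x̄ − μ₀)/(s/√n) = (36.52 − 38.62)/(8.152/√33) = -1.4798
df = n − 1 = 32
Two-sided p-value ≈ 0.1487
Since p ≈ 0.1487 > α = 0.01, fail to reject H0; the evidence is not statistically significant.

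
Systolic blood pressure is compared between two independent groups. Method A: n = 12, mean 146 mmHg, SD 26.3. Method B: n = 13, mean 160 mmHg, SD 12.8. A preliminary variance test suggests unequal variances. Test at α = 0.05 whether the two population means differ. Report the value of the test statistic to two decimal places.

-1.67

Let group 1 = method A, group 2 = method B. H0: μ_1 = μ_2; H1: μ_1 ≠ μ_2 (Welch's two-sample t-test, two-sided).
t = (x̄_1 − x̄_2)/√(s_1²/n_1 + s_2²/n_2) = (146 − 160)/√(26.3²/12 + 12.8²/13) = -1.67
Welch–Satterthwaite df ≈ 15.65
Two-sided p-value ≈ 0.1147
Since p ≈ 0.1147 > α = 0.05, fail to reject H0; the evidence is not statistically significant.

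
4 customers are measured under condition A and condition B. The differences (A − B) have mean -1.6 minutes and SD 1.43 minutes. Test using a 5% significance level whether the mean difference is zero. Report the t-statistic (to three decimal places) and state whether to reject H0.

H0: μ_d = 0; H1: μ_d ≠ 0 (paired t-test on the differences, two-sided).
t = d̄/(s_d/√n) = -1.6/(1.43/√4) = -2.238
df = n − 1 = 3
Two-sided p-value ≈ 0.1112
Since p ≈ 0.1112 > α = 0.05, fail to reject H0; the data do not provide sufficient evidence against H0.

t = -2.238; fail to reject H0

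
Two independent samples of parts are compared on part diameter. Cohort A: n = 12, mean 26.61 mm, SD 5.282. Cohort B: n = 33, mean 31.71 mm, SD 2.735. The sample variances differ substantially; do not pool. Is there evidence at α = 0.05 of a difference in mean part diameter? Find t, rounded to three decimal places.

Let group 1 = cohort A, group 2 = cohort B. H0: μ_1 = μ_2; H1: μ_1 ≠ μ_2 (Welch's two-sample t-test, two-sided).
t = (x̄_1 − x̄_2)/√(s_1²/n_1 + s_2²/n_2) = (26.61 − 31.71)/√(5.282²/12 + 2.735²/33) = -3.193
Welch–Satterthwaite df ≈ 13.21
Two-sided p-value ≈ 0.0069
Since p ≈ 0.0069 < α = 0.05, reject H0; the evidence is statistically significant.

-3.193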